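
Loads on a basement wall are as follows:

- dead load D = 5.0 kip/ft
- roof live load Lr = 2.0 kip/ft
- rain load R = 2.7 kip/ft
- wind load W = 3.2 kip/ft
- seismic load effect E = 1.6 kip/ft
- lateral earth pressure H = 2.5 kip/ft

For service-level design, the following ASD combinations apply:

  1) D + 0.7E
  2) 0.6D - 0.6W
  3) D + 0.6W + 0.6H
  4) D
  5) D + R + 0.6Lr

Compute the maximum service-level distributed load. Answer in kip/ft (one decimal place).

1) 1.0(5.0) + 0.7(1.6) = 5.0 + 1.1 = 6.1
2) 0.6(5.0) - 0.6(3.2) = 3.0 - 1.9 = 1.1
3) 1.0(5.0) + 0.6(3.2) + 0.6(2.5) = 5.0 + 1.9 + 1.5 = 8.4
4) 1.0(5.0) = 5.0
5) 1.0(5.0) + 1.0(2.7) + 0.6(2.0) = 5.0 + 2.7 + 1.2 = 8.9
Maximum is from combination 5.

8.9 kip/ft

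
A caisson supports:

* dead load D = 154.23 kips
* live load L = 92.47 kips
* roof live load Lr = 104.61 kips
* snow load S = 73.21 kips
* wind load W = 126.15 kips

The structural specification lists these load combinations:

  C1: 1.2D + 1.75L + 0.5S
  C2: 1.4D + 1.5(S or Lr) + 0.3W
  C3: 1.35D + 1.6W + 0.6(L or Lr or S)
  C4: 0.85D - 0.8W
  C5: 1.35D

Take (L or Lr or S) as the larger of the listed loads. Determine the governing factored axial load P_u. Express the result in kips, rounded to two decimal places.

472.82 kips

(S or Lr) → Lr = 104.61 kips; (L or Lr or S) → Lr = 104.61 kips.
C1: 1.2(154.23) + 1.75(92.47) + 0.5(73.21) = 383.50
C2: 1.4(154.23) + 1.5(104.61) + 0.3(126.15) = 410.68
C3: 1.35(154.23) + 1.6(126.15) + 0.6(104.61) = 472.82
C4: 0.85(154.23) - 0.8(126.15) = 30.18
C5: 1.35(154.23) = 208.21
Combination 3 governs: P_u = 472.82 kips.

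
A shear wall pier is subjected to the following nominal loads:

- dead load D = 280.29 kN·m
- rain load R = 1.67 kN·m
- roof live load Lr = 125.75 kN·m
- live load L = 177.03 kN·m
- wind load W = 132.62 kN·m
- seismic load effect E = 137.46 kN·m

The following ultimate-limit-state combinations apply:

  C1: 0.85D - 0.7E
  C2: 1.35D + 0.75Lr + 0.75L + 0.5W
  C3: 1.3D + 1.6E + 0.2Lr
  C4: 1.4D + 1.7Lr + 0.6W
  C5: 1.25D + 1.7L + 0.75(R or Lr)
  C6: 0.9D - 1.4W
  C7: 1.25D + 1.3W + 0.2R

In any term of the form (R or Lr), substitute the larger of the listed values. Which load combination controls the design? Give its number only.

Combination 5

(R or Lr) → Lr = 125.75 kN·m.
C1: 0.85(280.29) - 0.7(137.46) = 142.02
C2: 1.35(280.29) + 0.75(125.75) + 0.75(177.03) + 0.5(132.62) = 671.79
C3: 1.3(280.29) + 1.6(137.46) + 0.2(125.75) = 609.46
C4: 1.4(280.29) + 1.7(125.75) + 0.6(132.62) = 685.75
C5: 1.25(280.29) + 1.7(177.03) + 0.75(125.75) = 745.63
C6: 0.9(280.29) - 1.4(132.62) = 252.26 - 185.67 = 66.59
C7: 1.25(280.29) + 1.3(132.62) + 0.2(1.67) = 350.36 + 172.41 + 0.33 = 523.10
The largest value is 745.63 kN·m from combination 5.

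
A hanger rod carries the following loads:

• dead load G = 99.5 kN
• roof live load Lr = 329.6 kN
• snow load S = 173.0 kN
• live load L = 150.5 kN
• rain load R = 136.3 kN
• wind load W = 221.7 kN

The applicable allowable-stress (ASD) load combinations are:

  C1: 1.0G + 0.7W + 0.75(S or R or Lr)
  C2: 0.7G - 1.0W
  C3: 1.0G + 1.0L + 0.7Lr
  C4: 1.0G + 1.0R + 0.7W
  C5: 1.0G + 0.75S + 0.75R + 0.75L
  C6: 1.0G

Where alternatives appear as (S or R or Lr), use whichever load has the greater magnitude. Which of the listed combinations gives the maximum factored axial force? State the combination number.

(S or R or Lr) → Lr = 329.6 kN.
C1: 1.0(99.5) + 0.7(221.7) + 0.75(329.6) = 501.9
C2: 0.7(99.5) - 1.0(221.7) = -152.1
C3: 1.0(99.5) + 1.0(150.5) + 0.7(329.6) = 480.7
C4: 1.0(99.5) + 1.0(136.3) + 0.7(221.7) = 391.0
C5: 1.0(99.5) + 0.75(173.0) + 0.75(136.3) + 0.75(150.5) = 444.4
C6: 1.0(99.5) = 99.5
The largest value is 501.9 kN from combination 1.

Combination 1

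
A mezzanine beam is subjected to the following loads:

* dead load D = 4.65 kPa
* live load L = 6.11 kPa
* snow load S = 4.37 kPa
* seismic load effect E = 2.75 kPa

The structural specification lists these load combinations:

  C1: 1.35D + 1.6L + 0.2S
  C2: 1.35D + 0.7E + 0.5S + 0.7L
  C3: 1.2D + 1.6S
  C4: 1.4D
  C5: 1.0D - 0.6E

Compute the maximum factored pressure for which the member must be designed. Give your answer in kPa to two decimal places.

16.93 kPa

C1: 1.35(4.65) + 1.6(6.11) + 0.2(4.37) = 6.28 + 9.78 + 0.87 = 16.93
C2: 1.35(4.65) + 0.7(2.75) + 0.5(4.37) + 0.7(6.11) = 14.66
C3: 1.2(4.65) + 1.6(4.37) = 5.58 + 6.99 = 12.57
C4: 1.4(4.65) = 6.51
C5: 1.0(4.65) - 0.6(2.75) = 4.65 - 1.65 = 3.00
Combination 1 governs: p_u = 16.93 kPa.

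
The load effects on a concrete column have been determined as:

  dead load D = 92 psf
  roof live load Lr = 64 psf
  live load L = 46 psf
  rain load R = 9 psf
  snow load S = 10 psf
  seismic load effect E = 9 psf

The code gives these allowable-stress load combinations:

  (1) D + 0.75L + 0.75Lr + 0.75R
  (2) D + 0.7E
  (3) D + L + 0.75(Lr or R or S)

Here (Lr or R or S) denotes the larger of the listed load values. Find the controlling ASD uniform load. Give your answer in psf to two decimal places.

186.00 psf

(Lr or R or S) → Lr = 64 psf.
(1) 1.0(92) + 0.75(46) + 0.75(64) + 0.75(9) = 92.00 + 34.50 + 48.00 + 6.75 = 181.25
(2) 1.0(92) + 0.7(9) = 92.00 + 6.30 = 98.30
(3) 1.0(92) + 1.0(46) + 0.75(64) = 92.00 + 46.00 + 48.00 = 186.00
Combination 3 governs: q = 186.00 psf.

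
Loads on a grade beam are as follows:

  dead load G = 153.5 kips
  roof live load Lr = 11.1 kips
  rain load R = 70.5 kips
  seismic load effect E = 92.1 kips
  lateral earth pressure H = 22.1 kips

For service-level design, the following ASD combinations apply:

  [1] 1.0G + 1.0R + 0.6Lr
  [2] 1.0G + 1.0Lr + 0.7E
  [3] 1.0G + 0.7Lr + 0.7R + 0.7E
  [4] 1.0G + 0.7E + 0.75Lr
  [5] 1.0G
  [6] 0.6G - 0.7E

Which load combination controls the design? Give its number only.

Combination 3

[1] 1.0(153.5) + 1.0(70.5) + 0.6(11.1) = 153.5 + 70.5 + 6.7 = 230.7
[2] 1.0(153.5) + 1.0(11.1) + 0.7(92.1) = 153.5 + 11.1 + 64.5 = 229.1
[3] 1.0(153.5) + 0.7(11.1) + 0.7(70.5) + 0.7(92.1) = 275.1
[4] 1.0(153.5) + 0.7(92.1) + 0.75(11.1) = 153.5 + 64.5 + 8.3 = 226.3
[5] 1.0(153.5) = 153.5
[6] 0.6(153.5) - 0.7(92.1) = 92.1 - 64.5 = 27.6
The largest value is 275.1 kips from combination 3.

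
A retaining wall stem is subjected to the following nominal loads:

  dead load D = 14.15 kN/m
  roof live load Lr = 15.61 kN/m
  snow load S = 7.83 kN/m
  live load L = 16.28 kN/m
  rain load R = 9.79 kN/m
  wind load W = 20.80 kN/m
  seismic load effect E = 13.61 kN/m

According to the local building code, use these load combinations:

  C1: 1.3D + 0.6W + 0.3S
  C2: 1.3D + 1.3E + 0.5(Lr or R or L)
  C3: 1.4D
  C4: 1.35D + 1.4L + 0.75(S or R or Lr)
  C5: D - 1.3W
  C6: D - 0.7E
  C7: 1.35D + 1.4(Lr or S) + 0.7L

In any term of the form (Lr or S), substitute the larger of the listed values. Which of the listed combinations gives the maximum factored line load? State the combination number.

Combination 4

(Lr or R or L) → L = 16.28 kN/m; (S or R or Lr) → Lr = 15.61 kN/m; (Lr or S) → Lr = 15.61 kN/m.
C1: 1.3(14.15) + 0.6(20.80) + 0.3(7.83) = 33.22
C2: 1.3(14.15) + 1.3(13.61) + 0.5(16.28) = 18.40 + 17.69 + 8.14 = 44.23
C3: 1.4(14.15) = 19.81
C4: 1.35(14.15) + 1.4(16.28) + 0.75(15.61) = 19.10 + 22.79 + 11.71 = 53.60
C5: 1.0(14.15) - 1.3(20.80) = 14.15 - 27.04 = -12.89
C6: 1.0(14.15) - 0.7(13.61) = 14.15 - 9.53 = 4.62
C7: 1.35(14.15) + 1.4(15.61) + 0.7(16.28) = 19.10 + 21.85 + 11.40 = 52.35
The largest value is 53.60 kN/m from combination 4.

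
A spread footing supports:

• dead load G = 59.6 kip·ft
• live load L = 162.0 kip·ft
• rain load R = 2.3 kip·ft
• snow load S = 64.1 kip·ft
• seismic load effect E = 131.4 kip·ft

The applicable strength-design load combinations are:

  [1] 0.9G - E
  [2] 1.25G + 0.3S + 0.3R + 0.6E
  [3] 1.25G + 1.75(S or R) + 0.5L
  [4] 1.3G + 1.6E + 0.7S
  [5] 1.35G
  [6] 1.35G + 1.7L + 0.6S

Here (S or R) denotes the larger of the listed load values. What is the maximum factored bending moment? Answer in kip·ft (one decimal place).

394.3 kip·ft

(S or R) → S = 64.1 kip·ft.
[1] 0.9(59.6) - 1.0(131.4) = -77.8
[2] 1.25(59.6) + 0.3(64.1) + 0.3(2.3) + 0.6(131.4) = 173.3
[3] 1.25(59.6) + 1.75(64.1) + 0.5(162.0) = 267.7
[4] 1.3(59.6) + 1.6(131.4) + 0.7(64.1) = 332.6
[5] 1.35(59.6) = 80.5
[6] 1.35(59.6) + 1.7(162.0) + 0.6(64.1) = 394.3
The controlling combination is 6, giving 394.3 kip·ft.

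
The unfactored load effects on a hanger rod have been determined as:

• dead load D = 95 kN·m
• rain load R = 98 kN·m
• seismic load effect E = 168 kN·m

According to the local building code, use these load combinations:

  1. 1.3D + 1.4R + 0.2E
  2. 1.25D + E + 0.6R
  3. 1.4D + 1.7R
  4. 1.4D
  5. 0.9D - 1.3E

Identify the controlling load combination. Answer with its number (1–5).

1. 1.3(95) + 1.4(98) + 0.2(168) = 294.3
2. 1.25(95) + 1.0(168) + 0.6(98) = 345.6
3. 1.4(95) + 1.7(98) = 299.6
4. 1.4(95) = 133.0
5. 0.9(95) - 1.3(168) = -132.9
The largest value is 345.6 kN·m from combination 2.

Combination 2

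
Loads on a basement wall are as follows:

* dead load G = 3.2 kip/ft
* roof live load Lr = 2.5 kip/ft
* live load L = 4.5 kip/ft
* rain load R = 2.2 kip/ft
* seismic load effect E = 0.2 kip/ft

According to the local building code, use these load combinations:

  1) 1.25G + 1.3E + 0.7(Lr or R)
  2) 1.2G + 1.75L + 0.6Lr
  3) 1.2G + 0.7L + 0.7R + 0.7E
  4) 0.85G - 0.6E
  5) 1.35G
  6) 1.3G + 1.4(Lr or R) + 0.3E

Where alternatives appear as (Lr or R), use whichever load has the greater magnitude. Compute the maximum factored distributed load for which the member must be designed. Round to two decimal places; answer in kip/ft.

(Lr or R) → Lr = 2.5 kip/ft.
1) 1.25(3.2) + 1.3(0.2) + 0.7(2.5) = 6.01
2) 1.2(3.2) + 1.75(4.5) + 0.6(2.5) = 13.22
3) 1.2(3.2) + 0.7(4.5) + 0.7(2.2) + 0.7(0.2) = 8.67
4) 0.85(3.2) - 0.6(0.2) = 2.60
5) 1.35(3.2) = 4.32
6) 1.3(3.2) + 1.4(2.5) + 0.3(0.2) = 7.72
Maximum is from combination 2.

13.22 kip/ft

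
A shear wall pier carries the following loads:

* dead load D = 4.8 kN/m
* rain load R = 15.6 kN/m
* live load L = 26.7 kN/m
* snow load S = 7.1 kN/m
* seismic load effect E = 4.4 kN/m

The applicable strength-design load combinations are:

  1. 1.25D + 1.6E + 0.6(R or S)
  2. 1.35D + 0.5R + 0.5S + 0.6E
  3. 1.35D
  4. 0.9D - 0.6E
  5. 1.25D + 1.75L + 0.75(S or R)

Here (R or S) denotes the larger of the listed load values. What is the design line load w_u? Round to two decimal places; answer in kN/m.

(R or S) → R = 15.6 kN/m; (S or R) → R = 15.6 kN/m.
1. 1.25(4.8) + 1.6(4.4) + 0.6(15.6) = 6.00 + 7.04 + 9.36 = 22.40
2. 1.35(4.8) + 0.5(15.6) + 0.5(7.1) + 0.6(4.4) = 6.48 + 7.80 + 3.55 + 2.64 = 20.47
3. 1.35(4.8) = 6.48
4. 0.9(4.8) - 0.6(4.4) = 4.32 - 2.64 = 1.68
5. 1.25(4.8) + 1.75(26.7) + 0.75(15.6) = 6.00 + 46.73 + 11.70 = 64.43
The controlling combination is 5, giving 64.43 kN/m.

64.43 kN/m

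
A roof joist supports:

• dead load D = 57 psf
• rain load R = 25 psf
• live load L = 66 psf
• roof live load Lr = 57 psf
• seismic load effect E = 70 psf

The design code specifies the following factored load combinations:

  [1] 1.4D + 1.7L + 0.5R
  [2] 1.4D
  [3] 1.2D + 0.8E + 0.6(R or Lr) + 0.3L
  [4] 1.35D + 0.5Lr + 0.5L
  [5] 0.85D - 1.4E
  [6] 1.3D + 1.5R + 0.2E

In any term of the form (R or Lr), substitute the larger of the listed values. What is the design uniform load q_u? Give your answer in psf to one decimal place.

(R or Lr) → Lr = 57 psf.
[1] 1.4(57) + 1.7(66) + 0.5(25) = 204.5
[2] 1.4(57) = 79.8
[3] 1.2(57) + 0.8(70) + 0.6(57) + 0.3(66) = 178.4
[4] 1.35(57) + 0.5(57) + 0.5(66) = 138.5
[5] 0.85(57) - 1.4(70) = -49.6
[6] 1.3(57) + 1.5(25) + 0.2(70) = 125.6
The controlling combination is 1, giving 204.5 psf.

204.5 psf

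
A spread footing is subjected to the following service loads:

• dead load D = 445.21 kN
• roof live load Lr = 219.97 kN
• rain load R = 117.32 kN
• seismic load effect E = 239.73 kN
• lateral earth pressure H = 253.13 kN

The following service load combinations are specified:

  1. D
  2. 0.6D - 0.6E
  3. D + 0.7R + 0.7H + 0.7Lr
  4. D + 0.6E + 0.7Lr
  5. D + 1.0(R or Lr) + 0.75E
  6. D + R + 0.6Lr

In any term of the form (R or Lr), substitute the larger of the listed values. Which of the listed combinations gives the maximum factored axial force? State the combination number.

(R or Lr) → Lr = 219.97 kN.
1. 1.0(445.21) = 445.21
2. 0.6(445.21) - 0.6(239.73) = 267.13 - 143.84 = 123.29
3. 1.0(445.21) + 0.7(117.32) + 0.7(253.13) + 0.7(219.97) = 445.21 + 82.12 + 177.19 + 153.98 = 858.50
4. 1.0(445.21) + 0.6(239.73) + 0.7(219.97) = 445.21 + 143.84 + 153.98 = 743.03
5. 1.0(445.21) + 1.0(219.97) + 0.75(239.73) = 445.21 + 219.97 + 179.80 = 844.98
6. 1.0(445.21) + 1.0(117.32) + 0.6(219.97) = 445.21 + 117.32 + 131.98 = 694.51
The largest value is 858.50 kN from combination 3.

Combination 3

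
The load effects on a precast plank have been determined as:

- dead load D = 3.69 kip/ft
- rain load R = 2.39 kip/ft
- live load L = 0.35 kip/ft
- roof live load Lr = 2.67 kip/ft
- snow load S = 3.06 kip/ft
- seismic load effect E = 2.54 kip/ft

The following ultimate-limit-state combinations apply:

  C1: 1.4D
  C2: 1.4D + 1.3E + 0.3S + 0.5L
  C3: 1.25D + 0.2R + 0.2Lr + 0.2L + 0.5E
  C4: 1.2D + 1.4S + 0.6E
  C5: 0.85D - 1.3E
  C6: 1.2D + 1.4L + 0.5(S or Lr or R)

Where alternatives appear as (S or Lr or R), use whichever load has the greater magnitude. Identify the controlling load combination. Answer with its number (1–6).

(S or Lr or R) → S = 3.06 kip/ft.
C1: 1.4(3.69) = 5.17
C2: 1.4(3.69) + 1.3(2.54) + 0.3(3.06) + 0.5(0.35) = 9.56
C3: 1.25(3.69) + 0.2(2.39) + 0.2(2.67) + 0.2(0.35) + 0.5(2.54) = 4.61 + 0.48 + 0.53 + 0.07 + 1.27 = 6.96
C4: 1.2(3.69) + 1.4(3.06) + 0.6(2.54) = 10.24
C5: 0.85(3.69) - 1.3(2.54) = -0.17
C6: 1.2(3.69) + 1.4(0.35) + 0.5(3.06) = 4.43 + 0.49 + 1.53 = 6.45
The largest value is 10.24 kip/ft from combination 4.

Combination 4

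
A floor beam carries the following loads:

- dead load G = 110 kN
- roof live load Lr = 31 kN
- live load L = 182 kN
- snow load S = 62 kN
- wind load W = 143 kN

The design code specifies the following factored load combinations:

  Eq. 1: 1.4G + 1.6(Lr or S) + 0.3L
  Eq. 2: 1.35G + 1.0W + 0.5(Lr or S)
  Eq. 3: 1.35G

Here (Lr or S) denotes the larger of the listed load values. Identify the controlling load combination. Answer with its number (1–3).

(Lr or S) → S = 62 kN.
Eq. 1: 1.4(110) + 1.6(62) + 0.3(182) = 154.0 + 99.2 + 54.6 = 307.8
Eq. 2: 1.35(110) + 1.0(143) + 0.5(62) = 148.5 + 143.0 + 31.0 = 322.5
Eq. 3: 1.35(110) = 148.5
The largest value is 322.5 kN from combination 2.

Combination 2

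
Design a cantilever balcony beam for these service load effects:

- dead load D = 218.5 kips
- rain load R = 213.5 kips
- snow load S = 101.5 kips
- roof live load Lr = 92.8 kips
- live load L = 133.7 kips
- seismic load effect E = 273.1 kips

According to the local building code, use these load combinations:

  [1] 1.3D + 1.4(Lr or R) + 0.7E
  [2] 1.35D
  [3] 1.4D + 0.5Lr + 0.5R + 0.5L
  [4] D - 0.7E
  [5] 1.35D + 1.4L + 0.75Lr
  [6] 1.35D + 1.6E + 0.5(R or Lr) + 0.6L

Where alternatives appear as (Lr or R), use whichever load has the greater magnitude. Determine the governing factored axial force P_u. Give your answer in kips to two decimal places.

918.91 kips

(Lr or R) → R = 213.5 kips; (R or Lr) → R = 213.5 kips.
[1] 1.3(218.5) + 1.4(213.5) + 0.7(273.1) = 284.05 + 298.90 + 191.17 = 774.12
[2] 1.35(218.5) = 294.98
[3] 1.4(218.5) + 0.5(92.8) + 0.5(213.5) + 0.5(133.7) = 305.90 + 46.40 + 106.75 + 66.85 = 525.90
[4] 1.0(218.5) - 0.7(273.1) = 218.50 - 191.17 = 27.33
[5] 1.35(218.5) + 1.4(133.7) + 0.75(92.8) = 294.98 + 187.18 + 69.60 = 551.76
[6] 1.35(218.5) + 1.6(273.1) + 0.5(213.5) + 0.6(133.7) = 294.98 + 436.96 + 106.75 + 80.22 = 918.91
The controlling combination is 6, giving 918.91 kips.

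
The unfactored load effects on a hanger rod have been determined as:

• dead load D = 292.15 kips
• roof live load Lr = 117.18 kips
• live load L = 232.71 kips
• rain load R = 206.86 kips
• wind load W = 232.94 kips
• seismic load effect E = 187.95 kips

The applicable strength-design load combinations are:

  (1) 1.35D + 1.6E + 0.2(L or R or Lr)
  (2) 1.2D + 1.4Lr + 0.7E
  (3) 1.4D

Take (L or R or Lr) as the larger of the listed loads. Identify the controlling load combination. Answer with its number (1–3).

(L or R or Lr) → L = 232.71 kips.
(1) 1.35(292.15) + 1.6(187.95) + 0.2(232.71) = 394.40 + 300.72 + 46.54 = 741.66
(2) 1.2(292.15) + 1.4(117.18) + 0.7(187.95) = 350.58 + 164.05 + 131.57 = 646.20
(3) 1.4(292.15) = 409.01
The largest value is 741.66 kips from combination 1.

Combination 1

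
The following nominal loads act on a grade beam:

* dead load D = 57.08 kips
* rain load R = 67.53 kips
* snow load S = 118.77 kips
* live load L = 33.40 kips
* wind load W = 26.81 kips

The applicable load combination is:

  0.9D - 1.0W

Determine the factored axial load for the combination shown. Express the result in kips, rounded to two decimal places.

24.56 kips

0.9(57.08) - 1.0(26.81) = 51.37 - 26.81 = 24.56
P_u = 24.56 kips.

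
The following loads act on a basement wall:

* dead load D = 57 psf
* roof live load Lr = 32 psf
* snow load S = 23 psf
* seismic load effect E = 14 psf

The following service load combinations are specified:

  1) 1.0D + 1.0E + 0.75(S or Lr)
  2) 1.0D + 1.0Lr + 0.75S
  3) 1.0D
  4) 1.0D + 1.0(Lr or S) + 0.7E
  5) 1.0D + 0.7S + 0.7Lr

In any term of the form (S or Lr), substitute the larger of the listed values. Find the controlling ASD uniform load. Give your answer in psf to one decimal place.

(S or Lr) → Lr = 32 psf; (Lr or S) → Lr = 32 psf.
1) 1.0(57) + 1.0(14) + 0.75(32) = 57.0 + 14.0 + 24.0 = 95.0
2) 1.0(57) + 1.0(32) + 0.75(23) = 57.0 + 32.0 + 17.3 = 106.3
3) 1.0(57) = 57.0
4) 1.0(57) + 1.0(32) + 0.7(14) = 57.0 + 32.0 + 9.8 = 98.8
5) 1.0(57) + 0.7(23) + 0.7(32) = 57.0 + 16.1 + 22.4 = 95.5
Maximum is from combination 2.

106.3 psf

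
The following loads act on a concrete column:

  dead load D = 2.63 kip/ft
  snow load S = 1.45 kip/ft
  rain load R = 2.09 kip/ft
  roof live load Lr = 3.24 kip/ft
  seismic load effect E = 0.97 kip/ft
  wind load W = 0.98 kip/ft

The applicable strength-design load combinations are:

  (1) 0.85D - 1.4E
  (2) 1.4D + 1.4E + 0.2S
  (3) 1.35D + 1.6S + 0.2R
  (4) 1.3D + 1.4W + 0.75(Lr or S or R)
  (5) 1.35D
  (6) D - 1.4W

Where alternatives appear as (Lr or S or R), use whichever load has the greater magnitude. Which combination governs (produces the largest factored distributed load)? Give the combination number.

Combination 4

(Lr or S or R) → Lr = 3.24 kip/ft.
(1) 0.85(2.63) - 1.4(0.97) = 2.24 - 1.36 = 0.88
(2) 1.4(2.63) + 1.4(0.97) + 0.2(1.45) = 3.68 + 1.36 + 0.29 = 5.33
(3) 1.35(2.63) + 1.6(1.45) + 0.2(2.09) = 3.55 + 2.32 + 0.42 = 6.29
(4) 1.3(2.63) + 1.4(0.98) + 0.75(3.24) = 3.42 + 1.37 + 2.43 = 7.22
(5) 1.35(2.63) = 3.55
(6) 1.0(2.63) - 1.4(0.98) = 2.63 - 1.37 = 1.26
The largest value is 7.22 kip/ft from combination 4.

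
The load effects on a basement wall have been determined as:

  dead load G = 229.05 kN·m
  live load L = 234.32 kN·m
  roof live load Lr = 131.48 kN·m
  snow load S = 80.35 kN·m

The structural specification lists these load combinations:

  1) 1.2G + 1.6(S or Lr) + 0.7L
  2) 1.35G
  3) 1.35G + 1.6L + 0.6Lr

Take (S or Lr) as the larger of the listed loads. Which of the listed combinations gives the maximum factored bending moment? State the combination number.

(S or Lr) → Lr = 131.48 kN·m.
1) 1.2(229.05) + 1.6(131.48) + 0.7(234.32) = 274.86 + 210.37 + 164.02 = 649.25
2) 1.35(229.05) = 309.22
3) 1.35(229.05) + 1.6(234.32) + 0.6(131.48) = 309.22 + 374.91 + 78.89 = 763.02
The largest value is 763.02 kN·m from combination 3.

Combination 3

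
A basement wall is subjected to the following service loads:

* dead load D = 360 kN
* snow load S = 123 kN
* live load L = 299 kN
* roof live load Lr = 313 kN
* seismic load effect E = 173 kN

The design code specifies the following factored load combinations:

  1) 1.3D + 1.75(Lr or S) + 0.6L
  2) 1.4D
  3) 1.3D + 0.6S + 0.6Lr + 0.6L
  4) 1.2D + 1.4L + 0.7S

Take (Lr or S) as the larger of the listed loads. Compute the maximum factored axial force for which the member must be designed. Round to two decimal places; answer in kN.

1195.15 kN

(Lr or S) → Lr = 313 kN.
1) 1.3(360) + 1.75(313) + 0.6(299) = 468.00 + 547.75 + 179.40 = 1195.15
2) 1.4(360) = 504.00
3) 1.3(360) + 0.6(123) + 0.6(313) + 0.6(299) = 468.00 + 73.80 + 187.80 + 179.40 = 909.00
4) 1.2(360) + 1.4(299) + 0.7(123) = 432.00 + 418.60 + 86.10 = 936.70
Maximum is from combination 1.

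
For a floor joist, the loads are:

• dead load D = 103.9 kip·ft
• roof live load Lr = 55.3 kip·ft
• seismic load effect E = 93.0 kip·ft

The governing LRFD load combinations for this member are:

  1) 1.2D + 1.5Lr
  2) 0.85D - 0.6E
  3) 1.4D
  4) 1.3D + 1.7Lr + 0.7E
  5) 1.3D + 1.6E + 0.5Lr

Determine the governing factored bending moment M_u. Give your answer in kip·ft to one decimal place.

311.5 kip·ft

1) 1.2(103.9) + 1.5(55.3) = 207.6
2) 0.85(103.9) - 0.6(93.0) = 32.5
3) 1.4(103.9) = 145.5
4) 1.3(103.9) + 1.7(55.3) + 0.7(93.0) = 294.2
5) 1.3(103.9) + 1.6(93.0) + 0.5(55.3) = 311.5
The controlling combination is 5, giving 311.5 kip·ft.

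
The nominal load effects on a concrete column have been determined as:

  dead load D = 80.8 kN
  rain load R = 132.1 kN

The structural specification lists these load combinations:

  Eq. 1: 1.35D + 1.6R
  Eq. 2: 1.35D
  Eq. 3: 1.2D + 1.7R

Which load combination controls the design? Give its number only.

Eq. 1: 1.35(80.8) + 1.6(132.1) = 320.4
Eq. 2: 1.35(80.8) = 109.1
Eq. 3: 1.2(80.8) + 1.7(132.1) = 321.5
The largest value is 321.5 kN from combination 3.

Combination 3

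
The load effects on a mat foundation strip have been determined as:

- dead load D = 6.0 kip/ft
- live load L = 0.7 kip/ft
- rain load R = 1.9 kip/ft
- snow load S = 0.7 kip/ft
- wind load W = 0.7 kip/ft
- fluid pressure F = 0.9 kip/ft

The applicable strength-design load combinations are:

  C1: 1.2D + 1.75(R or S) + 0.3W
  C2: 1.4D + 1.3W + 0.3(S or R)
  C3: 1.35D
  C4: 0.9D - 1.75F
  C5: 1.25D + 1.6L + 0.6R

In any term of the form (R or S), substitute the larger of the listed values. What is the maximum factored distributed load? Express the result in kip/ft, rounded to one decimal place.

(R or S) → R = 1.9 kip/ft; (S or R) → R = 1.9 kip/ft.
C1: 1.2(6.0) + 1.75(1.9) + 0.3(0.7) = 10.7
C2: 1.4(6.0) + 1.3(0.7) + 0.3(1.9) = 9.9
C3: 1.35(6.0) = 8.1
C4: 0.9(6.0) - 1.75(0.9) = 3.8
C5: 1.25(6.0) + 1.6(0.7) + 0.6(1.9) = 9.8
Maximum is from combination 1.

10.7 kip/ft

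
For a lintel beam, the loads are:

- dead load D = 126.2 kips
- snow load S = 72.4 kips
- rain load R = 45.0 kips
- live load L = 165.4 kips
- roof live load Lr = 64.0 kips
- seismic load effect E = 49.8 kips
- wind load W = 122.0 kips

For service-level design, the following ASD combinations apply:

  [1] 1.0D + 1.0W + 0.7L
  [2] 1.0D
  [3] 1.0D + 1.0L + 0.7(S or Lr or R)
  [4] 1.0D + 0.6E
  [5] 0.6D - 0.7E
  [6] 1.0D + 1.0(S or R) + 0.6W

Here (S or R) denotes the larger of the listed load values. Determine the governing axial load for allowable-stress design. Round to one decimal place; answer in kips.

364.0 kips

(S or Lr or R) → S = 72.4 kips; (S or R) → S = 72.4 kips.
[1] 1.0(126.2) + 1.0(122.0) + 0.7(165.4) = 126.2 + 122.0 + 115.8 = 364.0
[2] 1.0(126.2) = 126.2
[3] 1.0(126.2) + 1.0(165.4) + 0.7(72.4) = 126.2 + 165.4 + 50.7 = 342.3
[4] 1.0(126.2) + 0.6(49.8) = 126.2 + 29.9 = 156.1
[5] 0.6(126.2) - 0.7(49.8) = 40.9
[6] 1.0(126.2) + 1.0(72.4) + 0.6(122.0) = 126.2 + 72.4 + 73.2 = 271.8
Combination 1 governs: P = 364.0 kips.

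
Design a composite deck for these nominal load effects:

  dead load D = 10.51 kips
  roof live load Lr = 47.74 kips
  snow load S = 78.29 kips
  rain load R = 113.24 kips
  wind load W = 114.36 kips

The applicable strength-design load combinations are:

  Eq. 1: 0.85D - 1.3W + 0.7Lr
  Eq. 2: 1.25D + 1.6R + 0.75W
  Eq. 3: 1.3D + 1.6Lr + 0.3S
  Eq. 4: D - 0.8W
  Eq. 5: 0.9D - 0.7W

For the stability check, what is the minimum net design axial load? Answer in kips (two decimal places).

Eq. 1: 0.85(10.51) - 1.3(114.36) + 0.7(47.74) = 8.93 - 148.67 + 33.42 = -106.32
Eq. 2: 1.25(10.51) + 1.6(113.24) + 0.75(114.36) = 13.14 + 181.18 + 85.77 = 280.09
Eq. 3: 1.3(10.51) + 1.6(47.74) + 0.3(78.29) = 13.66 + 76.38 + 23.49 = 113.53
Eq. 4: 1.0(10.51) - 0.8(114.36) = 10.51 - 91.49 = -80.98
Eq. 5: 0.9(10.51) - 0.7(114.36) = 9.46 - 80.05 = -70.59
Combination 1 gives the minimum: -106.32 kips.

-106.32 kips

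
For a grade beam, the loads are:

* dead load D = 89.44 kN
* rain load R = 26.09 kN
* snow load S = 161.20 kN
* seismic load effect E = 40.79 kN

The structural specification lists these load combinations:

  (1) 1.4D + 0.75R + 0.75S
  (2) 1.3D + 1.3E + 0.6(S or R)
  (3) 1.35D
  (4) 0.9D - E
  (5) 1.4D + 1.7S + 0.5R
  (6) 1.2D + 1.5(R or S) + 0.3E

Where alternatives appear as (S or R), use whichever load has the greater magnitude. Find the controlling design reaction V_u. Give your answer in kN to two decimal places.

(S or R) → S = 161.20 kN; (R or S) → S = 161.20 kN.
(1) 1.4(89.44) + 0.75(26.09) + 0.75(161.20) = 265.68
(2) 1.3(89.44) + 1.3(40.79) + 0.6(161.20) = 116.27 + 53.03 + 96.72 = 266.02
(3) 1.35(89.44) = 120.74
(4) 0.9(89.44) - 1.0(40.79) = 80.50 - 40.79 = 39.71
(5) 1.4(89.44) + 1.7(161.20) + 0.5(26.09) = 412.30
(6) 1.2(89.44) + 1.5(161.20) + 0.3(40.79) = 107.33 + 241.80 + 12.24 = 361.37
Combination 5 governs: V_u = 412.30 kN.

412.30 kN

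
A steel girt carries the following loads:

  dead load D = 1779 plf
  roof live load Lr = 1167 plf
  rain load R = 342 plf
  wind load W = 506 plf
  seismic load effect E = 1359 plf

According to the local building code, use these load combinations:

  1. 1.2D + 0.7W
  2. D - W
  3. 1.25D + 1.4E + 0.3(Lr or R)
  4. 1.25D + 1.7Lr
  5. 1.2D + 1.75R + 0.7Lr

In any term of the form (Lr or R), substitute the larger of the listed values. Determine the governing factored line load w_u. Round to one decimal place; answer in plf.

(Lr or R) → Lr = 1167 plf.
1. 1.2(1779) + 0.7(506) = 2489.0
2. 1.0(1779) - 1.0(506) = 1273.0
3. 1.25(1779) + 1.4(1359) + 0.3(1167) = 4476.5
4. 1.25(1779) + 1.7(1167) = 4207.7
5. 1.2(1779) + 1.75(342) + 0.7(1167) = 3550.2
Maximum is from combination 3.

4476.5 plf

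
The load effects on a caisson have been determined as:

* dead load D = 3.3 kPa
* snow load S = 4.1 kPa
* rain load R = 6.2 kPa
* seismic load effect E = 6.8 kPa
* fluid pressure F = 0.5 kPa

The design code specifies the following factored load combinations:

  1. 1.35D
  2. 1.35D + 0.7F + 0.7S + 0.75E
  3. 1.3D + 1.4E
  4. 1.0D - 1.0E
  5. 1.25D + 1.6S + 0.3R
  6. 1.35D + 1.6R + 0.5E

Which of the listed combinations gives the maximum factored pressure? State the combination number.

Combination 6

1. 1.35(3.3) = 4.5
2. 1.35(3.3) + 0.7(0.5) + 0.7(4.1) + 0.75(6.8) = 12.8
3. 1.3(3.3) + 1.4(6.8) = 13.8
4. 1.0(3.3) - 1.0(6.8) = -3.5
5. 1.25(3.3) + 1.6(4.1) + 0.3(6.2) = 12.5
6. 1.35(3.3) + 1.6(6.2) + 0.5(6.8) = 17.8
The largest value is 17.8 kPa from combination 6.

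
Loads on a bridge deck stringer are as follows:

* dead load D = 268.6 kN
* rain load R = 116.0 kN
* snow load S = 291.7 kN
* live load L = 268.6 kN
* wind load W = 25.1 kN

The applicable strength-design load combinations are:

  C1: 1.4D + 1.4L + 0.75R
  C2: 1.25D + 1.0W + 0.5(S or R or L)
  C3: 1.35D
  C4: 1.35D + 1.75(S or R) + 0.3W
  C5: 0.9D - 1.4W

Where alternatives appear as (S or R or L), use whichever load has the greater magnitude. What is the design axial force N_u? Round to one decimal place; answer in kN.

880.6 kN

(S or R or L) → S = 291.7 kN; (S or R) → S = 291.7 kN.
C1: 1.4(268.6) + 1.4(268.6) + 0.75(116.0) = 839.1
C2: 1.25(268.6) + 1.0(25.1) + 0.5(291.7) = 506.7
C3: 1.35(268.6) = 362.6
C4: 1.35(268.6) + 1.75(291.7) + 0.3(25.1) = 880.6
C5: 0.9(268.6) - 1.4(25.1) = 206.6
Maximum is from combination 4.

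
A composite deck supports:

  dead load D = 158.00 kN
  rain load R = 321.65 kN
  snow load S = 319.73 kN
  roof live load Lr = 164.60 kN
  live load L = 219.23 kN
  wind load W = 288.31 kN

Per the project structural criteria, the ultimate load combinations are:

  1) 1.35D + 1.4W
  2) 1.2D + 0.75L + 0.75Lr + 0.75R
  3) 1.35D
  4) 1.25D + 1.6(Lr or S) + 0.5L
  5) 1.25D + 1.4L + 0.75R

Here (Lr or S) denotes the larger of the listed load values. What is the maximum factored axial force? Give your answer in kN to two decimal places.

818.68 kN

(Lr or S) → S = 319.73 kN.
1) 1.35(158.00) + 1.4(288.31) = 213.30 + 403.63 = 616.93
2) 1.2(158.00) + 0.75(219.23) + 0.75(164.60) + 0.75(321.65) = 189.60 + 164.42 + 123.45 + 241.24 = 718.71
3) 1.35(158.00) = 213.30
4) 1.25(158.00) + 1.6(319.73) + 0.5(219.23) = 818.68
5) 1.25(158.00) + 1.4(219.23) + 0.75(321.65) = 197.50 + 306.92 + 241.24 = 745.66
Combination 4 governs: N_u = 818.68 kN.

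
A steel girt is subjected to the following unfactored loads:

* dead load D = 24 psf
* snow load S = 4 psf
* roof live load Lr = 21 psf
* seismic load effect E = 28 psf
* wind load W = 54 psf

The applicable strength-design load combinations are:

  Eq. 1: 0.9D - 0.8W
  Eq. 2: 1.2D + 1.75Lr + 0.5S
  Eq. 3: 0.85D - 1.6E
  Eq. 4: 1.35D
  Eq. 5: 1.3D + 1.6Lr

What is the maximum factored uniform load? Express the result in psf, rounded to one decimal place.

Eq. 1: 0.9(24) - 0.8(54) = -21.6
Eq. 2: 1.2(24) + 1.75(21) + 0.5(4) = 67.6
Eq. 3: 0.85(24) - 1.6(28) = -24.4
Eq. 4: 1.35(24) = 32.4
Eq. 5: 1.3(24) + 1.6(21) = 64.8
The controlling combination is 2, giving 67.6 psf.

67.6 psf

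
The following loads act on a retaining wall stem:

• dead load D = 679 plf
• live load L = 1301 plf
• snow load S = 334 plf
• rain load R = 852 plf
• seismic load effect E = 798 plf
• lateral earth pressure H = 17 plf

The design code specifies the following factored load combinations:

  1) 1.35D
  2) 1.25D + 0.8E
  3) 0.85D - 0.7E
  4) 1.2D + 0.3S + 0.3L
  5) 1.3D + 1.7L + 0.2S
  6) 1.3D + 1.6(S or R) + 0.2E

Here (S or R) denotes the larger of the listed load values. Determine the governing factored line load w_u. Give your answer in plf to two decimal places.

(S or R) → R = 852 plf.
1) 1.35(679) = 916.65
2) 1.25(679) + 0.8(798) = 848.75 + 638.40 = 1487.15
3) 0.85(679) - 0.7(798) = 577.15 - 558.60 = 18.55
4) 1.2(679) + 0.3(334) + 0.3(1301) = 814.80 + 100.20 + 390.30 = 1305.30
5) 1.3(679) + 1.7(1301) + 0.2(334) = 882.70 + 2211.70 + 66.80 = 3161.20
6) 1.3(679) + 1.6(852) + 0.2(798) = 882.70 + 1363.20 + 159.60 = 2405.50
The controlling combination is 5, giving 3161.20 plf.

3161.20 plf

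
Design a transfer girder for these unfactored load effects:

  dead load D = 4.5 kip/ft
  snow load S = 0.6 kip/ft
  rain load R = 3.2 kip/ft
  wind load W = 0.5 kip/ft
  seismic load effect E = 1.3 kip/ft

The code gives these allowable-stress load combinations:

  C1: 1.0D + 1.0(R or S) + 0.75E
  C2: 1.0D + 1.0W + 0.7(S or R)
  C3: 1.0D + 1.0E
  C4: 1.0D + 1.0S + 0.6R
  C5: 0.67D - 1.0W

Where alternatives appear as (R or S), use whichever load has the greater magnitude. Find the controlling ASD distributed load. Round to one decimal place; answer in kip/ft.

(R or S) → R = 3.2 kip/ft; (S or R) → R = 3.2 kip/ft.
C1: 1.0(4.5) + 1.0(3.2) + 0.75(1.3) = 4.5 + 3.2 + 1.0 = 8.7
C2: 1.0(4.5) + 1.0(0.5) + 0.7(3.2) = 4.5 + 0.5 + 2.2 = 7.2
C3: 1.0(4.5) + 1.0(1.3) = 4.5 + 1.3 = 5.8
C4: 1.0(4.5) + 1.0(0.6) + 0.6(3.2) = 4.5 + 0.6 + 1.9 = 7.0
C5: 0.67(4.5) - 1.0(0.5) = 3.0 - 0.5 = 2.5
Combination 1 governs: w = 8.7 kip/ft.

8.7 kip/ft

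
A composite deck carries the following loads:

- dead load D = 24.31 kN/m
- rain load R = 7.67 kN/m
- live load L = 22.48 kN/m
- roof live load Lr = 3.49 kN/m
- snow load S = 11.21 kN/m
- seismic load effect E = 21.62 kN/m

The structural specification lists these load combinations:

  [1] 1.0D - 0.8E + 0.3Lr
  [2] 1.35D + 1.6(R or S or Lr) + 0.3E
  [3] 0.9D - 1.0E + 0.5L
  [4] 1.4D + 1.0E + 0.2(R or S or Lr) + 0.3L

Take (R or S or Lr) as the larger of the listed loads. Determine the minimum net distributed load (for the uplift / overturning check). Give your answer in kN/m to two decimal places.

8.06 kN/m

(R or S or Lr) → S = 11.21 kN/m.
[1] 1.0(24.31) - 0.8(21.62) + 0.3(3.49) = 8.06
[2] 1.35(24.31) + 1.6(11.21) + 0.3(21.62) = 57.24
[3] 0.9(24.31) - 1.0(21.62) + 0.5(22.48) = 11.50
[4] 1.4(24.31) + 1.0(21.62) + 0.2(11.21) + 0.3(22.48) = 64.64
Combination 1 gives the minimum: 8.06 kN/m.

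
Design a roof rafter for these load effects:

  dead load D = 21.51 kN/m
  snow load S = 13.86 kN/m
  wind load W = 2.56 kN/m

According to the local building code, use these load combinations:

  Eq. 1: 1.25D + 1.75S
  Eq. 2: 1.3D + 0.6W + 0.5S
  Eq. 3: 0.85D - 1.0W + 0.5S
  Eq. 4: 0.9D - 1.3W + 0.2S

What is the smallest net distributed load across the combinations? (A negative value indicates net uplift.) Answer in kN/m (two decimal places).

18.80 kN/m

Eq. 1: 1.25(21.51) + 1.75(13.86) = 51.14
Eq. 2: 1.3(21.51) + 0.6(2.56) + 0.5(13.86) = 27.96 + 1.54 + 6.93 = 36.43
Eq. 3: 0.85(21.51) - 1.0(2.56) + 0.5(13.86) = 18.28 - 2.56 + 6.93 = 22.65
Eq. 4: 0.9(21.51) - 1.3(2.56) + 0.2(13.86) = 19.36 - 3.33 + 2.77 = 18.80
Combination 4 gives the minimum: 18.80 kN/m.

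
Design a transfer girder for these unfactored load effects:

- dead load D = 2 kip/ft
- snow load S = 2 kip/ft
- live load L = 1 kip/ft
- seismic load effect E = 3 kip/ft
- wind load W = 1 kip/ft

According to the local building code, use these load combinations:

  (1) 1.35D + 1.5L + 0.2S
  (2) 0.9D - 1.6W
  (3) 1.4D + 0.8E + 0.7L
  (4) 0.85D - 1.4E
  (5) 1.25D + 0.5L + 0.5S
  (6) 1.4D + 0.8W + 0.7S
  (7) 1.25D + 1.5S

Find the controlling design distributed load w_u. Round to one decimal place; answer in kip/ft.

(1) 1.35(2) + 1.5(1) + 0.2(2) = 4.6
(2) 0.9(2) - 1.6(1) = 0.2
(3) 1.4(2) + 0.8(3) + 0.7(1) = 5.9
(4) 0.85(2) - 1.4(3) = -2.5
(5) 1.25(2) + 0.5(1) + 0.5(2) = 4.0
(6) 1.4(2) + 0.8(1) + 0.7(2) = 5.0
(7) 1.25(2) + 1.5(2) = 5.5
Combination 3 governs: w_u = 5.9 kip/ft.

5.9 kip/ft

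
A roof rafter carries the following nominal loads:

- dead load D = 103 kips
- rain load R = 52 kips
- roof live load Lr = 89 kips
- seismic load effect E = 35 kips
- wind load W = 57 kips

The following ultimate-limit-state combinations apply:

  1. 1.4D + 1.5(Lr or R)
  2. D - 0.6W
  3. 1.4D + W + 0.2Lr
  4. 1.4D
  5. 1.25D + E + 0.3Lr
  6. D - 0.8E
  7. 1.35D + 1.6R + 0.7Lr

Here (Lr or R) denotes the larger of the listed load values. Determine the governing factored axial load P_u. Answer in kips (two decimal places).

(Lr or R) → Lr = 89 kips.
1. 1.4(103) + 1.5(89) = 144.20 + 133.50 = 277.70
2. 1.0(103) - 0.6(57) = 103.00 - 34.20 = 68.80
3. 1.4(103) + 1.0(57) + 0.2(89) = 144.20 + 57.00 + 17.80 = 219.00
4. 1.4(103) = 144.20
5. 1.25(103) + 1.0(35) + 0.3(89) = 128.75 + 35.00 + 26.70 = 190.45
6. 1.0(103) - 0.8(35) = 103.00 - 28.00 = 75.00
7. 1.35(103) + 1.6(52) + 0.7(89) = 139.05 + 83.20 + 62.30 = 284.55
The controlling combination is 7, giving 284.55 kips.

284.55 kips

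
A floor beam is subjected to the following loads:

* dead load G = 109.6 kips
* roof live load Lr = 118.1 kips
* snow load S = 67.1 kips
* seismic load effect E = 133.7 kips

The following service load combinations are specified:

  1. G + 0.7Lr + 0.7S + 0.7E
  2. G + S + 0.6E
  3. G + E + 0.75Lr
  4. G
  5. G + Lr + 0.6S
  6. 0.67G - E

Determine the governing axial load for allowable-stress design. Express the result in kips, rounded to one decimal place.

332.8 kips

1. 1.0(109.6) + 0.7(118.1) + 0.7(67.1) + 0.7(133.7) = 332.8
2. 1.0(109.6) + 1.0(67.1) + 0.6(133.7) = 109.6 + 67.1 + 80.2 = 256.9
3. 1.0(109.6) + 1.0(133.7) + 0.75(118.1) = 109.6 + 133.7 + 88.6 = 331.9
4. 1.0(109.6) = 109.6
5. 1.0(109.6) + 1.0(118.1) + 0.6(67.1) = 109.6 + 118.1 + 40.3 = 268.0
6. 0.67(109.6) - 1.0(133.7) = 73.4 - 133.7 = -60.3
Maximum is from combination 1.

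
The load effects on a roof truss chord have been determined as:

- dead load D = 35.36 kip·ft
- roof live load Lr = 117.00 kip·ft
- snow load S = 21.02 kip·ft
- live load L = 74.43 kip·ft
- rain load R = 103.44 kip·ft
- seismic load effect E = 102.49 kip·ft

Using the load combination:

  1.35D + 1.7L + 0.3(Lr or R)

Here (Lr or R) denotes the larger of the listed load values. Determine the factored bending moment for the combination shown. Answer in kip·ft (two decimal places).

(Lr or R) → Lr = 117.00 kip·ft.
1.35(35.36) + 1.7(74.43) + 0.3(117.00) = 47.74 + 126.53 + 35.10 = 209.37
M_u = 209.37 kip·ft.

209.37 kip·ft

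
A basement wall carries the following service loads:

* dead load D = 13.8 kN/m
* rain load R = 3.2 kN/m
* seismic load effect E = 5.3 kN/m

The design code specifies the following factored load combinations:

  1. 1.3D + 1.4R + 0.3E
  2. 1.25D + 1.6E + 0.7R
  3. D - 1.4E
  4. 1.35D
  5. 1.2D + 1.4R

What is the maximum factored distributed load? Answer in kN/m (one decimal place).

1. 1.3(13.8) + 1.4(3.2) + 0.3(5.3) = 24.0
2. 1.25(13.8) + 1.6(5.3) + 0.7(3.2) = 28.0
3. 1.0(13.8) - 1.4(5.3) = 6.4
4. 1.35(13.8) = 18.6
5. 1.2(13.8) + 1.4(3.2) = 21.0
Maximum is from combination 2.

28.0 kN/m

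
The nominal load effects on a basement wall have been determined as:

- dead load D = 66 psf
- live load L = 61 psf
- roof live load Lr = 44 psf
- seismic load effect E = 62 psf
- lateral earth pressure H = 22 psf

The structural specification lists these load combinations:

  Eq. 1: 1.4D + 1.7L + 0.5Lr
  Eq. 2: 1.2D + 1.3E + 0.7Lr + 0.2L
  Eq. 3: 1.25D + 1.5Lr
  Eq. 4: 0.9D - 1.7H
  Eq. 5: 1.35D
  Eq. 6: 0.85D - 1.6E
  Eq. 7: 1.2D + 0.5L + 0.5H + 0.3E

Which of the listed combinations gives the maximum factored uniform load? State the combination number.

Eq. 1: 1.4(66) + 1.7(61) + 0.5(44) = 92.4 + 103.7 + 22.0 = 218.1
Eq. 2: 1.2(66) + 1.3(62) + 0.7(44) + 0.2(61) = 79.2 + 80.6 + 30.8 + 12.2 = 202.8
Eq. 3: 1.25(66) + 1.5(44) = 82.5 + 66.0 = 148.5
Eq. 4: 0.9(66) - 1.7(22) = 59.4 - 37.4 = 22.0
Eq. 5: 1.35(66) = 89.1
Eq. 6: 0.85(66) - 1.6(62) = 56.1 - 99.2 = -43.1
Eq. 7: 1.2(66) + 0.5(61) + 0.5(22) + 0.3(62) = 79.2 + 30.5 + 11.0 + 18.6 = 139.3
The largest value is 218.1 psf from combination 1.

Combination 1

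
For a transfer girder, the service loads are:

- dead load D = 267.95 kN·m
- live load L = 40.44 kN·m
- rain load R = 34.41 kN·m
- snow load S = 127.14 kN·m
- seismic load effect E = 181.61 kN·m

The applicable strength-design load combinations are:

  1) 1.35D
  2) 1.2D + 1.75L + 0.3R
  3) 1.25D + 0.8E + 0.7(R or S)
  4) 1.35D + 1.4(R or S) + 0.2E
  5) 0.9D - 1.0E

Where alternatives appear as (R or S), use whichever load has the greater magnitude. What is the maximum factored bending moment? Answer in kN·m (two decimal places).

(R or S) → S = 127.14 kN·m.
1) 1.35(267.95) = 361.73
2) 1.2(267.95) + 1.75(40.44) + 0.3(34.41) = 321.54 + 70.77 + 10.32 = 402.63
3) 1.25(267.95) + 0.8(181.61) + 0.7(127.14) = 569.22
4) 1.35(267.95) + 1.4(127.14) + 0.2(181.61) = 361.73 + 178.00 + 36.32 = 576.05
5) 0.9(267.95) - 1.0(181.61) = 241.16 - 181.61 = 59.55
Maximum is from combination 4.

576.05 kN·m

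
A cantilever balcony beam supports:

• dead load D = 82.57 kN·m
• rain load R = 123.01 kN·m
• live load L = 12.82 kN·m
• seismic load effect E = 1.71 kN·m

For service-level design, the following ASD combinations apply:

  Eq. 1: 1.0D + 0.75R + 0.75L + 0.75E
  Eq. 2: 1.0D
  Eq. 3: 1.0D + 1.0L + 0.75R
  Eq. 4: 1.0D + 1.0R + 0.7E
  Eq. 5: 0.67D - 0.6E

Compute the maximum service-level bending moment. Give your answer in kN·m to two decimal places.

Eq. 1: 1.0(82.57) + 0.75(123.01) + 0.75(12.82) + 0.75(1.71) = 82.57 + 92.26 + 9.62 + 1.28 = 185.73
Eq. 2: 1.0(82.57) = 82.57
Eq. 3: 1.0(82.57) + 1.0(12.82) + 0.75(123.01) = 82.57 + 12.82 + 92.26 = 187.65
Eq. 4: 1.0(82.57) + 1.0(123.01) + 0.7(1.71) = 82.57 + 123.01 + 1.20 = 206.78
Eq. 5: 0.67(82.57) - 0.6(1.71) = 54.30
The controlling combination is 4, giving 206.78 kN·m.

206.78 kN·m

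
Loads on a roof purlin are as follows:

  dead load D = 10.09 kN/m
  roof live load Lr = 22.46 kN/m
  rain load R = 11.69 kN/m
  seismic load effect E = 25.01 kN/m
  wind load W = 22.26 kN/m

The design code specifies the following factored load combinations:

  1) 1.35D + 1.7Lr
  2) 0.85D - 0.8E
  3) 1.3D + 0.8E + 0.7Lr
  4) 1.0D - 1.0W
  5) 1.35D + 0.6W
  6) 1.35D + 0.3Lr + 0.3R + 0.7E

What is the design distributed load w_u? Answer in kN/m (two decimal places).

51.80 kN/m

1) 1.35(10.09) + 1.7(22.46) = 13.62 + 38.18 = 51.80
2) 0.85(10.09) - 0.8(25.01) = 8.58 - 20.01 = -11.43
3) 1.3(10.09) + 0.8(25.01) + 0.7(22.46) = 13.12 + 20.01 + 15.72 = 48.85
4) 1.0(10.09) - 1.0(22.26) = 10.09 - 22.26 = -12.17
5) 1.35(10.09) + 0.6(22.26) = 13.62 + 13.36 = 26.98
6) 1.35(10.09) + 0.3(22.46) + 0.3(11.69) + 0.7(25.01) = 41.37
Combination 1 governs: w_u = 51.80 kN/m.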